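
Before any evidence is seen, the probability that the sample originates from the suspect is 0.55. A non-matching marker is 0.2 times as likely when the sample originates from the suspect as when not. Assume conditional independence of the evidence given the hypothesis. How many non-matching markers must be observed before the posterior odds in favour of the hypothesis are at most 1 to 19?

2

Prior odds: 0.55 ÷ 0.45 = 11/9.
Likelihood ratio per non-matching marker = 0.2.
Target odds = 1/19.
Need (11/9) × 0.2ⁿ ≤ 1/19, i.e. 0.2ⁿ ≤ 9/209.
0.2¹ = 0.2 is still above 9/209 but 0.2² = 0.04 is at or below it, so n = 2.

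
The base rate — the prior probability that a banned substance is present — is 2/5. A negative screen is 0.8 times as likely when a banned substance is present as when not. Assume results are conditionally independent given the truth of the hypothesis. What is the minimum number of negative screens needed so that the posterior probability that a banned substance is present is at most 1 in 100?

19

Prior odds = 0.4/0.6 = 2/3.
Likelihood ratio per negative screen = 0.8.
Target posterior odds = 0.01/0.99 = 1/99.
Require 0.8ⁿ ≤ 1/99 ÷ (2/3) = 1/66.
0.8¹⁸ ≈0.0180144 is still above 1/66 but 0.8¹⁹ ≈0.0144115 is at or below it, so n = 19.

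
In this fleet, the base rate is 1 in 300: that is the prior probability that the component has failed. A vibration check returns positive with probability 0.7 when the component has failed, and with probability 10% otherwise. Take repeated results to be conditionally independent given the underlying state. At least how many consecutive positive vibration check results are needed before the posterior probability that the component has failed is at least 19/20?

Prior odds = (1/300)/(299/300) = 1/299.
Likelihood ratio of a positive result = 0.7/0.1 = 7.
Target odds: 0.95 ÷ 0.05 = 19.
Need (1/299) × 7ⁿ ≥ 19, i.e. 7ⁿ ≥ 5681.
7⁴ = 2401 falls short of 5681 but 7⁵ = 16807 reaches it, so n = 5.

5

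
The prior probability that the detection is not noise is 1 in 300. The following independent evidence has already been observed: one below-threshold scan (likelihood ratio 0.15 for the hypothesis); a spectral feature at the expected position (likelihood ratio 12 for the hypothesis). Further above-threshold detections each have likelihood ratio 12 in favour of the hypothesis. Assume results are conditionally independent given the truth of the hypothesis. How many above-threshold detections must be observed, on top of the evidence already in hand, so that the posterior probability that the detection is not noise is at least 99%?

Prior odds = (1/300)/(299/300) = 1/299.
Combined Bayes factor of the evidence already in hand = 0.15 × 12 = 1.8.
Odds after that evidence = (1/299) × 1.8 = 9/1495.
Target odds = 0.99/0.01 = 99.
Need 12ⁿ ≥ 99 ÷ (9/1495) = 16445.
12³ = 1728 falls short of 16445 but 12⁴ = 20736 reaches it, so n = 4.

4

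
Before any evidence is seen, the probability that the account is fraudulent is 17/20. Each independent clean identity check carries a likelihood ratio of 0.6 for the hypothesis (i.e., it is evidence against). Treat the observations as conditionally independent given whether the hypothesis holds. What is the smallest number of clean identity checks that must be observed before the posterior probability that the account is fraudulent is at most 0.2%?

16

Prior odds: 0.85 ÷ 0.15 = 17/3.
Likelihood ratio per clean identity check = 0.6.
Target odds: 0.002 ÷ 0.998 = 1/499.
Require 0.6ⁿ ≤ 1/499 ÷ (17/3) = 3/8483.
0.6¹⁵ ≈0.000470185 is still above 3/8483 but 0.6¹⁶ ≈0.000282111 is at or below it, so n = 16.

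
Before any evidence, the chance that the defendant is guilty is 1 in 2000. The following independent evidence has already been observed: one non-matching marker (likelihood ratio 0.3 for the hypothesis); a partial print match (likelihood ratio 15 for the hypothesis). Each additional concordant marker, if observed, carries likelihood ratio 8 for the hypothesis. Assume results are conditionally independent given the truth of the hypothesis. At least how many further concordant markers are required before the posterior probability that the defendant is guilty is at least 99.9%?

Prior odds = 0.0005/0.9995 = 1/1999.
Combined Bayes factor of the evidence already in hand = 0.3 × 15 = 4.5.
Odds after that evidence = (1/1999) × 4.5 = 9/3998.
Target odds = 0.999/0.001 = 999.
Need 8ⁿ ≥ 999 ÷ (9/3998) = 443778.
8⁶ = 262144 falls short of 443778 but 8⁷ = 2097152 reaches it, so n = 7.

7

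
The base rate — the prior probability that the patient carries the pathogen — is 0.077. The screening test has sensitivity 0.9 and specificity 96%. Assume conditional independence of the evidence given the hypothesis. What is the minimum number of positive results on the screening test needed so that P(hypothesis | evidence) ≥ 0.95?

Prior odds: 0.077 ÷ 0.923 = 77/923.
False-positive rate = 1 − 0.96 = 0.04; likelihood ratio of a positive = 0.9/0.04 = 22.5.
Target odds: 0.95 ÷ 0.05 = 19.
Require 22.5ⁿ ≥ 19 ÷ (77/923) = 17537/77.
22.5¹ = 22.5 falls short of 17537/77 but 22.5² = 506.25 reaches it, so n = 2.

2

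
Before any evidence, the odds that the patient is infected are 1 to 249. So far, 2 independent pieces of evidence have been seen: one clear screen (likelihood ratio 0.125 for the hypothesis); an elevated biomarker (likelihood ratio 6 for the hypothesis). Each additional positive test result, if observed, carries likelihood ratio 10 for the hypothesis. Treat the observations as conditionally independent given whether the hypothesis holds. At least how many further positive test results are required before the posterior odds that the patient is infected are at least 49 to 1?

Prior odds = 1/249.
Combined Bayes factor of the evidence already in hand = 0.125 × 6 = 0.75.
Odds after that evidence = (1/249) × 0.75 = 1/332.
Target odds = 49.
Need 10ⁿ ≥ 49 ÷ (1/332) = 16268.
10⁴ = 10000 falls short of 16268 but 10⁵ = 100000 reaches it, so n = 5.

5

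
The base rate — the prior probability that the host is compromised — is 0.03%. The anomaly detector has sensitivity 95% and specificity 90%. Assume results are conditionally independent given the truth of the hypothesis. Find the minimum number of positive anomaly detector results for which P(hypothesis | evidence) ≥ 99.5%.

Prior odds: 0.0003 ÷ 0.9997 = 3/9997.
False-positive rate = 1 − 0.9 = 0.1; likelihood ratio of a positive = 0.95/0.1 = 9.5.
Target posterior odds = 0.995/0.005 = 199.
Need (3/9997) × 9.5ⁿ ≥ 199, i.e. 9.5ⁿ ≥ 1989403/3.
9.5⁵ = 77378.09375 falls short of 1989403/3 but 9.5⁶ = 47045881/64 reaches it, so n = 6.

6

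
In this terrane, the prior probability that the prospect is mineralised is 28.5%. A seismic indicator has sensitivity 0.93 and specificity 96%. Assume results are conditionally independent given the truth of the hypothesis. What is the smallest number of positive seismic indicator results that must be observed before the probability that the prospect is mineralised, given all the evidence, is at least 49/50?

Prior odds = 0.285/0.715 = 57/143.
False-positive rate = 1 − 0.96 = 0.04; likelihood ratio of a positive = 0.93/0.04 = 23.25.
Target posterior odds = 0.98/0.02 = 49.
Need (57/143) × 23.25ⁿ ≥ 49, i.e. 23.25ⁿ ≥ 7007/57.
23.25¹ = 23.25 falls short of 7007/57 but 23.25² = 540.5625 reaches it, so n = 2.

2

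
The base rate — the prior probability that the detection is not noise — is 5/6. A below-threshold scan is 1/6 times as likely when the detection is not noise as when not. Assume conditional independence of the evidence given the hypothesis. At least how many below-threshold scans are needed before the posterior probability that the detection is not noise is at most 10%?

Prior odds = (5/6)/(1/6) = 5.
Likelihood ratio per below-threshold scan = 1/6.
Target odds: 0.1 ÷ 0.9 = 1/9.
Require (1/6)ⁿ ≤ 1/9 ÷ 5 = 1/45.
(1/6)² = 1/36 is still above 1/45 but (1/6)³ = 1/216 is at or below it, so n = 3.

3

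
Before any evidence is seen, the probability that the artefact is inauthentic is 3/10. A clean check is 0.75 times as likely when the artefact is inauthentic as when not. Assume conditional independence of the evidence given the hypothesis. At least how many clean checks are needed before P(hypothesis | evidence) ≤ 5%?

Prior odds = 0.3/0.7 = 3/7.
Likelihood ratio per clean check = 0.75.
Target posterior odds = 0.05/0.95 = 1/19.
Require 0.75ⁿ ≤ 1/19 ÷ (3/7) = 7/57.
0.75⁷ = 2187/16384 is still above 7/57 but 0.75⁸ = 6561/65536 is at or below it, so n = 8.

8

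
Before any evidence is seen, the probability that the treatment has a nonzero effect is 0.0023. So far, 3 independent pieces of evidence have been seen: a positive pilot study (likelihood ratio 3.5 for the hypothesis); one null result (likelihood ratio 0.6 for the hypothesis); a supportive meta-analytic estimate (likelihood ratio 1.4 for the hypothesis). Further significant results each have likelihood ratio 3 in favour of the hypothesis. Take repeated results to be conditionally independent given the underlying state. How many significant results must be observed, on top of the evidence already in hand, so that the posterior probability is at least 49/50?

Prior odds = 0.0023/0.9977 = 23/9977.
Combined Bayes factor of the evidence already in hand = 3.5 × 0.6 × 1.4 = 2.94.
Odds after that evidence = (23/9977) × 2.94 = 3381/498850.
Target odds = 0.98/0.02 = 49.
Need 3ⁿ ≥ 49 ÷ (3381/498850) = 498850/69.
3⁸ = 6561 falls short of 498850/69 but 3⁹ = 19683 reaches it, so n = 9.

9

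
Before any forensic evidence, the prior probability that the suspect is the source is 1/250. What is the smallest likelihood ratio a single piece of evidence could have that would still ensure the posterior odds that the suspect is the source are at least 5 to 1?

Prior odds = 0.004/0.996 = 1/249.
Target odds = 5.
Required Bayes factor = 5 ÷ (1/249) = 1245.

1245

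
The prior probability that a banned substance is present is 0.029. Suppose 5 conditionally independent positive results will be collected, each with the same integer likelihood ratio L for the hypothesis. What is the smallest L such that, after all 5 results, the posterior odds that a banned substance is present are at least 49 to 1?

Prior odds = 0.029/0.971 = 29/971.
Target odds = 49.
Need L⁵ ≥ 49 ÷ (29/971) = 47579/29.
4⁵ = 1024 < 47579/29 ≤ 3125 = 5⁵, so L = 5.

5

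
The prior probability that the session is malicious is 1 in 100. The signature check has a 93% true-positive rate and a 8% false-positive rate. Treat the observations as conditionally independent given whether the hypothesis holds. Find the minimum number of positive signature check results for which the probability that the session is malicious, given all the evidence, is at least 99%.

4

Prior odds = 0.01/0.99 = 1/99.
Likelihood ratio of a positive result = 0.93/0.08 = 11.625.
Target posterior odds = 0.99/0.01 = 99.
Require 11.625ⁿ ≥ 99 ÷ (1/99) = 9801.
11.625³ = 804357/512 falls short of 9801 but 11.625⁴ = 74805201/4096 reaches it, so n = 4.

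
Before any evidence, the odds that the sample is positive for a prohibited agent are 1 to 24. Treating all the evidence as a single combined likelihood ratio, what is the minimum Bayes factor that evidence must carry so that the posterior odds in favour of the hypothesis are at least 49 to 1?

1176

Prior odds = 1/24.
Target odds = 49.
Required Bayes factor = 49 ÷ (1/24) = 1176.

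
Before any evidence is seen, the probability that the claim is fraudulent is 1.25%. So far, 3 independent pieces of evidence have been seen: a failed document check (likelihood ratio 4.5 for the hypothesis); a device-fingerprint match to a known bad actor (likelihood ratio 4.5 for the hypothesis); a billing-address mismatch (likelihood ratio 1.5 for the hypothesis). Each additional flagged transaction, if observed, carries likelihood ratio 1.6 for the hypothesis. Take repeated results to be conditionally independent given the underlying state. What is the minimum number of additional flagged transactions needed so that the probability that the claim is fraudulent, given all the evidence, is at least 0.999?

17

Prior odds = 0.0125/0.9875 = 1/79.
Combined Bayes factor of the evidence already in hand = 4.5 × 4.5 × 1.5 = 30.375.
Odds after that evidence = (1/79) × 30.375 = 243/632.
Target odds = 0.999/0.001 = 999.
Need 1.6ⁿ ≥ 999 ÷ (243/632) = 23384/9.
1.6¹⁶ ≈1844.67 falls short of 23384/9 but 1.6¹⁷ ≈2951.48 reaches it, so n = 17.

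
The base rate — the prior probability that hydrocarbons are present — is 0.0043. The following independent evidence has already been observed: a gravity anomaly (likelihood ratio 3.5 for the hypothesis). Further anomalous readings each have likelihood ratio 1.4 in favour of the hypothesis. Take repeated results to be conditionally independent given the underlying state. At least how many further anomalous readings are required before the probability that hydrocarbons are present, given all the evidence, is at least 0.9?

Prior odds = 0.0043/0.9957 = 43/9957.
Bayes factor of the evidence already in hand = 3.5.
Odds after that evidence = (43/9957) × 3.5 = 301/19914.
Target odds = 0.9/0.1 = 9.
Need 1.4ⁿ ≥ 9 ÷ (301/19914) = 179226/301.
1.4¹⁸ ≈426.879 falls short of 179226/301 but 1.4¹⁹ ≈597.63 reaches it, so n = 19.

19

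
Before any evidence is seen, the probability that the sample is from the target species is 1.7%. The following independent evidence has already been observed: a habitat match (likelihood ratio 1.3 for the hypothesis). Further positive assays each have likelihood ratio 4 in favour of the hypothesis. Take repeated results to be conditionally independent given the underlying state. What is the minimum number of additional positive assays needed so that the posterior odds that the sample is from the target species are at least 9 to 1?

5

Prior odds = 0.017/0.983 = 17/983.
Bayes factor of the evidence already in hand = 1.3.
Odds after that evidence = (17/983) × 1.3 = 221/9830.
Target odds = 9.
Need 4ⁿ ≥ 9 ÷ (221/9830) = 88470/221.
4⁴ = 256 falls short of 88470/221 but 4⁵ = 1024 reaches it, so n = 5.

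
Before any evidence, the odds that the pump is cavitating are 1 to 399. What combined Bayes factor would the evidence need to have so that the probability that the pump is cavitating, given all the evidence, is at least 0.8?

Prior odds = 1/399.
Target odds = 0.8/0.2 = 4.
Required Bayes factor = 4 ÷ (1/399) = 1596.

1596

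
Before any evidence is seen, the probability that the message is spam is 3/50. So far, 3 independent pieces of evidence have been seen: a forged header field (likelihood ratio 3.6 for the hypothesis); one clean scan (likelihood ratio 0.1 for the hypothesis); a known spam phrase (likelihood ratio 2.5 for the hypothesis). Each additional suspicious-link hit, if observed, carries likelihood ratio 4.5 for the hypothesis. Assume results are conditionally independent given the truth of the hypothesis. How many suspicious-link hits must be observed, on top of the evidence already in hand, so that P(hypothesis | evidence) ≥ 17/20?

4

Prior odds = 0.06/0.94 = 3/47.
Combined Bayes factor of the evidence already in hand = 3.6 × 0.1 × 2.5 = 0.9.
Odds after that evidence = (3/47) × 0.9 = 27/470.
Target odds = 0.85/0.15 = 17/3.
Need 4.5ⁿ ≥ 17/3 ÷ (27/470) = 7990/81.
4.5³ = 91.125 falls short of 7990/81 but 4.5⁴ = 410.0625 reaches it, so n = 4.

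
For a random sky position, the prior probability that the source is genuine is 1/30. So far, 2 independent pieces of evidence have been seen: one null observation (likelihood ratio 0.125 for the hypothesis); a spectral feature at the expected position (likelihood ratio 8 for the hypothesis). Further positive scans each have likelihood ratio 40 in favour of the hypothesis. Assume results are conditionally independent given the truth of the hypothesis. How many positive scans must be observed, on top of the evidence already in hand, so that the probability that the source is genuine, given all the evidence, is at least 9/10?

2

Prior odds = (1/30)/(29/30) = 1/29.
Combined Bayes factor of the evidence already in hand = 0.125 × 8 = 1.
Odds after that evidence = (1/29) × 1 = 1/29.
Target odds = 0.9/0.1 = 9.
Need 40ⁿ ≥ 9 ÷ (1/29) = 261.
40¹ = 40 falls short of 261 but 40² = 1600 reaches it, so n = 2.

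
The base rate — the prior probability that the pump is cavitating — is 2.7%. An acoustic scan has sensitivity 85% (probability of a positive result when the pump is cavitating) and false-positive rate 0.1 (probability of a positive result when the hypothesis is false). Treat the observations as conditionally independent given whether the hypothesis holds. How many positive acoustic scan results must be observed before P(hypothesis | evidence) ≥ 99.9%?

Prior odds = 0.027/0.973 = 27/973.
Likelihood ratio of a positive result = 0.85/0.1 = 8.5.
Target posterior odds = 0.999/0.001 = 999.
Require 8.5ⁿ ≥ 999 ÷ (27/973) = 36001.
8.5⁴ = 5220.0625 falls short of 36001 but 8.5⁵ = 44370.53125 reaches it, so n = 5.

5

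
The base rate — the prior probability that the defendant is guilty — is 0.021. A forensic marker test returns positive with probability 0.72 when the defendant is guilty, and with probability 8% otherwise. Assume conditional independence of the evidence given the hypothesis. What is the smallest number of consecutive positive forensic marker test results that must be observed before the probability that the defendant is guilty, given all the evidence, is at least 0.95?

4

Prior odds: 0.021 ÷ 0.979 = 21/979.
Likelihood ratio of a positive result = 0.72/0.08 = 9.
Target posterior odds = 0.95/0.05 = 19.
Require 9ⁿ ≥ 19 ÷ (21/979) = 18601/21.
9³ = 729 falls short of 18601/21 but 9⁴ = 6561 reaches it, so n = 4.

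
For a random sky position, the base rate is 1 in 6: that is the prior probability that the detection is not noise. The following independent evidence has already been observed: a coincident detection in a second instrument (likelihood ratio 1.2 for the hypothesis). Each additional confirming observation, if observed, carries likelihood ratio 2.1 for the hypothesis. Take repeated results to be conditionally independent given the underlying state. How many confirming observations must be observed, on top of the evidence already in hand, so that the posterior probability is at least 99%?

Prior odds = (1/6)/(5/6) = 0.2.
Bayes factor of the evidence already in hand = 1.2.
Odds after that evidence = 0.2 × 1.2 = 0.24.
Target odds = 0.99/0.01 = 99.
Need 2.1ⁿ ≥ 99 ÷ 0.24 = 412.5.
2.1⁸ ≈378.229 falls short of 412.5 but 2.1⁹ ≈794.28 reaches it, so n = 9.

9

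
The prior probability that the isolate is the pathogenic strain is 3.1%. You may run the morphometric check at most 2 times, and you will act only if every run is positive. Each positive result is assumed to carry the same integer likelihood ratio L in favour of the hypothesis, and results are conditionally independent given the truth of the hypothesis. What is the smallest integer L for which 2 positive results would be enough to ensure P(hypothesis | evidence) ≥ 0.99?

56

Prior odds = 0.031/0.969 = 31/969.
Target odds = 0.99/0.01 = 99.
Need L² ≥ 99 ÷ (31/969) = 95931/31.
55² = 3025 < 95931/31 ≤ 3136 = 56², so L = 56.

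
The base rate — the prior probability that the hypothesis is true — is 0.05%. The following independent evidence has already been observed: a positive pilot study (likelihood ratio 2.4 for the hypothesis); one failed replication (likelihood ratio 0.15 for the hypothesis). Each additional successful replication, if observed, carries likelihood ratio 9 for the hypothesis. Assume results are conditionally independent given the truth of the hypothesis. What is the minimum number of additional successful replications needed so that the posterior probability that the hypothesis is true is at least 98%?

6

Prior odds = 0.0005/0.9995 = 1/1999.
Combined Bayes factor of the evidence already in hand = 2.4 × 0.15 = 0.36.
Odds after that evidence = (1/1999) × 0.36 = 9/49975.
Target odds = 0.98/0.02 = 49.
Need 9ⁿ ≥ 49 ÷ (9/49975) = 2448775/9.
9⁵ = 59049 falls short of 2448775/9 but 9⁶ = 531441 reaches it, so n = 6.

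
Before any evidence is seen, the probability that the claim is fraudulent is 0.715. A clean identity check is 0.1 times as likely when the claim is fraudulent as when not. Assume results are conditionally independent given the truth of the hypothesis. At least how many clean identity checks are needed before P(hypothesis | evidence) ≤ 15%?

Prior odds: 0.715 ÷ 0.285 = 143/57.
Likelihood ratio per clean identity check = 0.1.
Target posterior odds = 0.15/0.85 = 3/17.
Require 0.1ⁿ ≤ 3/17 ÷ (143/57) = 171/2431.
0.1¹ = 0.1 is still above 171/2431 but 0.1² = 0.01 is at or below it, so n = 2.

2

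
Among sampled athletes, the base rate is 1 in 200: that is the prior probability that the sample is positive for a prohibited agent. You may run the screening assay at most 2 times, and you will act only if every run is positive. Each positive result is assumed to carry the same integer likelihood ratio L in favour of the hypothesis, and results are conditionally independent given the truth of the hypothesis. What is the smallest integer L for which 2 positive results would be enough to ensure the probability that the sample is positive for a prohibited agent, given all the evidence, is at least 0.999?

446

Prior odds = 0.005/0.995 = 1/199.
Target odds = 0.999/0.001 = 999.
Need L² ≥ 999 ÷ (1/199) = 198801.
445² = 198025 < 198801 ≤ 198916 = 446², so L = 446.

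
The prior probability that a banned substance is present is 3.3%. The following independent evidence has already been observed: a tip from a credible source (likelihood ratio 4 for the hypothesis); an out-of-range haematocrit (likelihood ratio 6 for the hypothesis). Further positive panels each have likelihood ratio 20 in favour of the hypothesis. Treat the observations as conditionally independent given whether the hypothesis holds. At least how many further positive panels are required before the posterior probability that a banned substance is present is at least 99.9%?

Prior odds = 0.033/0.967 = 33/967.
Combined Bayes factor of the evidence already in hand = 4 × 6 = 24.
Odds after that evidence = (33/967) × 24 = 792/967.
Target odds = 0.999/0.001 = 999.
Need 20ⁿ ≥ 999 ÷ (792/967) = 107337/88.
20² = 400 falls short of 107337/88 but 20³ = 8000 reaches it, so n = 3.

3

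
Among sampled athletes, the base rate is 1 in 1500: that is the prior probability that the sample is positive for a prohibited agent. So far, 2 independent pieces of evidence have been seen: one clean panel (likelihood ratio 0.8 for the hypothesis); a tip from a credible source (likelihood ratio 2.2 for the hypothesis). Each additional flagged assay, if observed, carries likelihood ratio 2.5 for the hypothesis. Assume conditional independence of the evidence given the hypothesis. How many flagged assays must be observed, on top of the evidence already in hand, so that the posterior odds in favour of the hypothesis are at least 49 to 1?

Prior odds = (1/1500)/(1499/1500) = 1/1499.
Combined Bayes factor of the evidence already in hand = 0.8 × 2.2 = 1.76.
Odds after that evidence = (1/1499) × 1.76 = 44/37475.
Target odds = 49.
Need 2.5ⁿ ≥ 49 ÷ (44/37475) = 1836275/44.
2.5¹¹ = 48828125/2048 falls short of 1836275/44 but 2.5¹² = 244140625/4096 reaches it, so n = 12.

12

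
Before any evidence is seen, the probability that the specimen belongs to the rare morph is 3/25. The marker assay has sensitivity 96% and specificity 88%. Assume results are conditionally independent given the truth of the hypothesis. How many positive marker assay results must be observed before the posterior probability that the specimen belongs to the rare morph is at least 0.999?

5

Prior odds: 0.12 ÷ 0.88 = 3/22.
False-positive rate = 1 − 0.88 = 0.12; likelihood ratio of a positive = 0.96/0.12 = 8.
Target odds: 0.999 ÷ 0.001 = 999.
Require 8ⁿ ≥ 999 ÷ (3/22) = 7326.
8⁴ = 4096 falls short of 7326 but 8⁵ = 32768 reaches it, so n = 5.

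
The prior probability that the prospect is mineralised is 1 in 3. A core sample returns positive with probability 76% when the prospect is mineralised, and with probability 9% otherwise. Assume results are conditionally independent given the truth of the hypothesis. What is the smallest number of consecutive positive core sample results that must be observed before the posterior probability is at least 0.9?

Prior odds = (1/3)/(2/3) = 0.5.
Likelihood ratio of a positive result = 0.76/0.09 = 76/9.
Target odds: 0.9 ÷ 0.1 = 9.
Need 0.5 × (76/9)ⁿ ≥ 9, i.e. (76/9)ⁿ ≥ 18.
(76/9)¹ = 76/9 falls short of 18 but (76/9)² = 5776/81 reaches it, so n = 2.

2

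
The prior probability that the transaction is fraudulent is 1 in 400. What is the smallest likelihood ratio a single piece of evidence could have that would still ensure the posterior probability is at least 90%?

3591

Prior odds = 0.0025/0.9975 = 1/399.
Target odds = 0.9/0.1 = 9.
Required Bayes factor = 9 ÷ (1/399) = 3591.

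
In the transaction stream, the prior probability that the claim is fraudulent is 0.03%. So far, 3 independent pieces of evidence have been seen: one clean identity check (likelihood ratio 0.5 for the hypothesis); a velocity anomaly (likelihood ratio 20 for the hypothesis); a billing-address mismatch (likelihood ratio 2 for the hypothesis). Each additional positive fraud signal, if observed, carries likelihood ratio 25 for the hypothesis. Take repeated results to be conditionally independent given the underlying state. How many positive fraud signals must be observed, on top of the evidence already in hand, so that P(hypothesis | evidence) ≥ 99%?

Prior odds = 0.0003/0.9997 = 3/9997.
Combined Bayes factor of the evidence already in hand = 0.5 × 20 × 2 = 20.
Odds after that evidence = (3/9997) × 20 = 60/9997.
Target odds = 0.99/0.01 = 99.
Need 25ⁿ ≥ 99 ÷ (60/9997) = 16495.05.
25³ = 15625 falls short of 16495.05 but 25⁴ = 390625 reaches it, so n = 4.

4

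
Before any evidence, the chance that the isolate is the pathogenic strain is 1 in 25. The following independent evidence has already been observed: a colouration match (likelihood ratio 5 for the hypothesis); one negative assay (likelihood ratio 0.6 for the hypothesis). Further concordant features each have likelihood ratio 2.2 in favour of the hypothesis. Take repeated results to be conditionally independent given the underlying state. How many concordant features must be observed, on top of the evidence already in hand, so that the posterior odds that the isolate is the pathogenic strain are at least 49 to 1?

Prior odds = 0.04/0.96 = 1/24.
Combined Bayes factor of the evidence already in hand = 5 × 0.6 = 3.
Odds after that evidence = (1/24) × 3 = 0.125.
Target odds = 49.
Need 2.2ⁿ ≥ 49 ÷ 0.125 = 392.
2.2⁷ = 19487171/78125 falls short of 392 but 2.2⁸ = 214358881/390625 reaches it, so n = 8.

8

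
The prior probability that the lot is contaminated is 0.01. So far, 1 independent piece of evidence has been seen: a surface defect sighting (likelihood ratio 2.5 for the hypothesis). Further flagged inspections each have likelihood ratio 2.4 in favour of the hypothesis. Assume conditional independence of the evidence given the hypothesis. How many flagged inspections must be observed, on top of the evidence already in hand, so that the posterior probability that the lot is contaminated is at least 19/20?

Prior odds = 0.01/0.99 = 1/99.
Bayes factor of the evidence already in hand = 2.5.
Odds after that evidence = (1/99) × 2.5 = 5/198.
Target odds = 0.95/0.05 = 19.
Need 2.4ⁿ ≥ 19 ÷ (5/198) = 752.4.
2.4⁷ = 35831808/78125 falls short of 752.4 but 2.4⁸ = 429981696/390625 reaches it, so n = 8.

8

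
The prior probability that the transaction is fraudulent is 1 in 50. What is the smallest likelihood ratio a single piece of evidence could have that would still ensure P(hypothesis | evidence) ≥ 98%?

2401

Prior odds = 0.02/0.98 = 1/49.
Target odds = 0.98/0.02 = 49.
Required Bayes factor = 49 ÷ (1/49) = 2401.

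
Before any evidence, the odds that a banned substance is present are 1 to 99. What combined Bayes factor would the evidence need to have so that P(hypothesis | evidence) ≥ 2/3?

Prior odds = 1/99.
Target odds = (2/3)/(1/3) = 2.
Required Bayes factor = 2 ÷ (1/99) = 198.

198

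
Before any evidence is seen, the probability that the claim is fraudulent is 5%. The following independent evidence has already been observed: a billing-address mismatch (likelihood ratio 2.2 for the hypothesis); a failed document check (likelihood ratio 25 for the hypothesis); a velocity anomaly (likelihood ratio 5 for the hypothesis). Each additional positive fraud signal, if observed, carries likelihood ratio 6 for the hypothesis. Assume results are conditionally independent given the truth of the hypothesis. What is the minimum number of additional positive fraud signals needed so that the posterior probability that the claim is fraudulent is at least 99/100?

2

Prior odds = 0.05/0.95 = 1/19.
Combined Bayes factor of the evidence already in hand = 2.2 × 25 × 5 = 275.
Odds after that evidence = (1/19) × 275 = 275/19.
Target odds = 0.99/0.01 = 99.
Need 6ⁿ ≥ 99 ÷ (275/19) = 6.84.
6¹ = 6 falls short of 6.84 but 6² = 36 reaches it, so n = 2.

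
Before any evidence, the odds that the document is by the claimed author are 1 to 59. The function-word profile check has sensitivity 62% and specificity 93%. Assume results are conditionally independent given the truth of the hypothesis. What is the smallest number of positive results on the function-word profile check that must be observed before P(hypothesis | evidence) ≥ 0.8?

Prior odds = 1/59.
False-positive rate = 1 − 0.93 = 0.07; likelihood ratio of a positive = 0.62/0.07 = 62/7.
Target posterior odds = 0.8/0.2 = 4.
Need (1/59) × (62/7)ⁿ ≥ 4, i.e. (62/7)ⁿ ≥ 236.
(62/7)² = 3844/49 falls short of 236 but (62/7)³ = 238328/343 reaches it, so n = 3.

3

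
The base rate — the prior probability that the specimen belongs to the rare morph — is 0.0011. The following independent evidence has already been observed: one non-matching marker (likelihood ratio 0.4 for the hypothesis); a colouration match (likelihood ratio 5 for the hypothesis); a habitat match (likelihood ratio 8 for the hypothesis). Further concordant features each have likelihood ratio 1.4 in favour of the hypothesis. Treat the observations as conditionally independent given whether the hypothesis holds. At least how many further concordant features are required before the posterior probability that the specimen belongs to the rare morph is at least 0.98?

24

Prior odds = 0.0011/0.9989 = 11/9989.
Combined Bayes factor of the evidence already in hand = 0.4 × 5 × 8 = 16.
Odds after that evidence = (11/9989) × 16 = 176/9989.
Target odds = 0.98/0.02 = 49.
Need 1.4ⁿ ≥ 49 ÷ (176/9989) = 489461/176.
1.4²³ ≈2295.86 falls short of 489461/176 but 1.4²⁴ ≈3214.2 reaches it, so n = 24.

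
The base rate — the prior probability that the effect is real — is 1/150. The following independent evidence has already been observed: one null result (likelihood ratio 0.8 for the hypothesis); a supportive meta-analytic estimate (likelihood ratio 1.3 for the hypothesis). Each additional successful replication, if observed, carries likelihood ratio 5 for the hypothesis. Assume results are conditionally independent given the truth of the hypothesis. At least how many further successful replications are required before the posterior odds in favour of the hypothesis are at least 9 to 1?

5

Prior odds = (1/150)/(149/150) = 1/149.
Combined Bayes factor of the evidence already in hand = 0.8 × 1.3 = 1.04.
Odds after that evidence = (1/149) × 1.04 = 26/3725.
Target odds = 9.
Need 5ⁿ ≥ 9 ÷ (26/3725) = 33525/26.
5⁴ = 625 falls short of 33525/26 but 5⁵ = 3125 reaches it, so n = 5.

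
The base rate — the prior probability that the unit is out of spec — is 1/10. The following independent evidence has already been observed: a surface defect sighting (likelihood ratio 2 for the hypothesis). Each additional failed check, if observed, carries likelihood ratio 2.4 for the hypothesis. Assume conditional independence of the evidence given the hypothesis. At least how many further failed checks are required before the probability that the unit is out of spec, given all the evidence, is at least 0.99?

Prior odds = 0.1/0.9 = 1/9.
Bayes factor of the evidence already in hand = 2.
Odds after that evidence = (1/9) × 2 = 2/9.
Target odds = 0.99/0.01 = 99.
Need 2.4ⁿ ≥ 99 ÷ (2/9) = 445.5.
2.4⁶ = 2985984/15625 falls short of 445.5 but 2.4⁷ = 35831808/78125 reaches it, so n = 7.

7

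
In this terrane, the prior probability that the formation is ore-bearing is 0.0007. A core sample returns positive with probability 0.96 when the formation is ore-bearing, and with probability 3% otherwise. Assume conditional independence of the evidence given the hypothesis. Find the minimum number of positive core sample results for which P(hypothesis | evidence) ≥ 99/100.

4

Prior odds: 0.0007 ÷ 0.9993 = 7/9993.
Likelihood ratio of a positive result = 0.96/0.03 = 32.
Target odds: 0.99 ÷ 0.01 = 99.
Require 32ⁿ ≥ 99 ÷ (7/9993) = 989307/7.
32³ = 32768 falls short of 989307/7 but 32⁴ = 1048576 reaches it, so n = 4.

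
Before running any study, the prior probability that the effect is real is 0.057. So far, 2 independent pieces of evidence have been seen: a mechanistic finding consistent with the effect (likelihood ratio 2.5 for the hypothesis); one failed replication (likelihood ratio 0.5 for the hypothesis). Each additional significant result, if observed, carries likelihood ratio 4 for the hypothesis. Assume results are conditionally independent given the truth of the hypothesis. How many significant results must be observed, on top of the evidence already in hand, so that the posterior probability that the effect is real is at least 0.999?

7

Prior odds = 0.057/0.943 = 57/943.
Combined Bayes factor of the evidence already in hand = 2.5 × 0.5 = 1.25.
Odds after that evidence = (57/943) × 1.25 = 285/3772.
Target odds = 0.999/0.001 = 999.
Need 4ⁿ ≥ 999 ÷ (285/3772) = 1256076/95.
4⁶ = 4096 falls short of 1256076/95 but 4⁷ = 16384 reaches it, so n = 7.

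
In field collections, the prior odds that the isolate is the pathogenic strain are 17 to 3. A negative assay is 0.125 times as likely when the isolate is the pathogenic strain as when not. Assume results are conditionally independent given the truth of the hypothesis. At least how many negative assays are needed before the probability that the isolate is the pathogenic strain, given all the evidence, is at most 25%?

Prior odds = 17/3.
Likelihood ratio per negative assay = 0.125.
Target posterior odds = 0.25/0.75 = 1/3.
Need (17/3) × 0.125ⁿ ≤ 1/3, i.e. 0.125ⁿ ≤ 1/17.
0.125¹ = 0.125 is still above 1/17 but 0.125² = 0.015625 is at or below it, so n = 2.

2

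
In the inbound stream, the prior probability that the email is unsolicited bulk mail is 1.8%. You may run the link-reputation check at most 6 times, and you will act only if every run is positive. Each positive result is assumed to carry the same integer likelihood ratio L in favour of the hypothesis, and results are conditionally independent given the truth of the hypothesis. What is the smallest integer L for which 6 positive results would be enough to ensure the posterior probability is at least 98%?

Prior odds = 0.018/0.982 = 9/491.
Target odds = 0.98/0.02 = 49.
Need L⁶ ≥ 49 ÷ (9/491) = 24059/9.
3⁶ = 729 < 24059/9 ≤ 4096 = 4⁶, so L = 4.

4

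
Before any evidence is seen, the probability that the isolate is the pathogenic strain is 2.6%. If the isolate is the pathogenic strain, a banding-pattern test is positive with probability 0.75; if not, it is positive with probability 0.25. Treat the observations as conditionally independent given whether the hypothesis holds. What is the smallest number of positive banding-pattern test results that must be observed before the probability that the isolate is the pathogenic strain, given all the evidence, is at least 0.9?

6

Prior odds = 0.026/0.974 = 13/487.
Likelihood ratio of a positive = 0.75/0.25 = 3.
Target posterior odds = 0.9/0.1 = 9.
Require 3ⁿ ≥ 9 ÷ (13/487) = 4383/13.
3⁵ = 243 falls short of 4383/13 but 3⁶ = 729 reaches it, so n = 6.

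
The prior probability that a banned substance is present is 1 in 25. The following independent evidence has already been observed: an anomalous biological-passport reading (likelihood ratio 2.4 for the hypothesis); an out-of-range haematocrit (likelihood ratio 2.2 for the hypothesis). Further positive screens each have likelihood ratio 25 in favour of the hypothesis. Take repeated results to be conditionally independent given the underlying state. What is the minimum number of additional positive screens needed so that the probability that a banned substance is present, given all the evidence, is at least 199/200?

3

Prior odds = 0.04/0.96 = 1/24.
Combined Bayes factor of the evidence already in hand = 2.4 × 2.2 = 5.28.
Odds after that evidence = (1/24) × 5.28 = 0.22.
Target odds = 0.995/0.005 = 199.
Need 25ⁿ ≥ 199 ÷ 0.22 = 9950/11.
25² = 625 falls short of 9950/11 but 25³ = 15625 reaches it, so n = 3.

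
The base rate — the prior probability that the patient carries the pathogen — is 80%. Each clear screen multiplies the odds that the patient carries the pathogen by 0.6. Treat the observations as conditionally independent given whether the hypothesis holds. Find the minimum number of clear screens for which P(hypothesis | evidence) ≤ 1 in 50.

Prior odds: 0.8 ÷ 0.2 = 4.
Likelihood ratio per clear screen = 0.6.
Target posterior odds = 0.02/0.98 = 1/49.
Require 0.6ⁿ ≤ 1/49 ÷ 4 = 1/196.
0.6¹⁰ = 59049/9765625 is still above 1/196 but 0.6¹¹ = 177147/48828125 is at or below it, so n = 11.

11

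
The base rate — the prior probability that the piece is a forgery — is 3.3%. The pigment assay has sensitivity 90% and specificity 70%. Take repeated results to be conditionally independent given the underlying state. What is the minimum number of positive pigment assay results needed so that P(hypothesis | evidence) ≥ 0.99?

8

Prior odds = 0.033/0.967 = 33/967.
False-positive rate = 1 − 0.7 = 0.3; likelihood ratio of a positive = 0.9/0.3 = 3.
Target odds: 0.99 ÷ 0.01 = 99.
Need (33/967) × 3ⁿ ≥ 99, i.e. 3ⁿ ≥ 2901.
3⁷ = 2187 falls short of 2901 but 3⁸ = 6561 reaches it, so n = 8.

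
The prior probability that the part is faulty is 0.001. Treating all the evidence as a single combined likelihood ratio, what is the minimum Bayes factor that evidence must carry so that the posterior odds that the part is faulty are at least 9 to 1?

8991

Prior odds = 0.001/0.999 = 1/999.
Target odds = 9.
Required Bayes factor = 9 ÷ (1/999) = 8991.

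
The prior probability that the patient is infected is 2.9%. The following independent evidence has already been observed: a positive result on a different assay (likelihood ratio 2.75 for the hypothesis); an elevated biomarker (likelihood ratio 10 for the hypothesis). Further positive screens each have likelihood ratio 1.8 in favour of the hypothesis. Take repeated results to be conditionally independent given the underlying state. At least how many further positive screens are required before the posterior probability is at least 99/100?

9

Prior odds = 0.029/0.971 = 29/971.
Combined Bayes factor of the evidence already in hand = 2.75 × 10 = 27.5.
Odds after that evidence = (29/971) × 27.5 = 1595/1942.
Target odds = 0.99/0.01 = 99.
Need 1.8ⁿ ≥ 99 ÷ (1595/1942) = 17478/145.
1.8⁸ = 43046721/390625 falls short of 17478/145 but 1.8⁹ = 387420489/1953125 reaches it, so n = 9.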